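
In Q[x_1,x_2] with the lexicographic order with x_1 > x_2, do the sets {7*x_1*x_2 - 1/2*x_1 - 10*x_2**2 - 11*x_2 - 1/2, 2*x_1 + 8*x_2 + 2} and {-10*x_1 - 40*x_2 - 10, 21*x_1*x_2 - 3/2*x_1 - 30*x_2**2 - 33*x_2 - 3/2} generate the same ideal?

Yes, the ideals are equal.

Equality of ideals is decidable: compute both reduced Gröbner bases (unique for the ordering) and check whether they agree.
Buchberger on the first generating set:
f_1 = 7*x_1*x_2 - 1/2*x_1 - 10*x_2**2 - 11*x_2 - 1/2, LT = x_1*x_2.
f_2 = 2*x_1 + 8*x_2 + 2, LT = x_1.

S(f_1,f_2): lcm = x_1*x_2. S = -1/14*x_1 - 38/7*x_2**2 - 18/7*x_2 - 1/14.
  leading term x_1: subtract (-1/28)·f_2 from -1/14*x_1 - 38/7*x_2**2 - 18/7*x_2 - 1/14 → -38/7*x_2**2 - 16/7*x_2
  leading term x_2**2: no divisor's leading term divides it; move -38/7*x_2**2 to the remainder.
  leading term x_2: no divisor's leading term divides it; move -16/7*x_2 to the remainder.
  remainder -38/7*x_2**2 - 16/7*x_2 ≠ 0; add g_3 = -38/7*x_2**2 - 16/7*x_2 to the basis.

S(f_1,g_3): lcm = x_1*x_2**2. S = -131/266*x_1*x_2 - 10/7*x_2**3 - 11/7*x_2**2 - 1/14*x_2.
  leading term x_1*x_2: subtract (-131/1862)·f_1 from -131/266*x_1*x_2 - 10/7*x_2**3 - 11/7*x_2**2 - 1/14*x_2 → -131/3724*x_1 - 10/7*x_2**3 - 2118/931*x_2**2 - 787/931*x_2 - 131/3724
  leading term x_1: subtract (-131/7448)·f_2 from -131/3724*x_1 - 10/7*x_2**3 - 2118/931*x_2**2 - 787/931*x_2 - 131/3724 → -10/7*x_2**3 - 2118/931*x_2**2 - 656/931*x_2
  leading term x_2**3: subtract (5/19*x_2)·g_3 from -10/7*x_2**3 - 2118/931*x_2**2 - 656/931*x_2 → -82/49*x_2**2 - 656/931*x_2
  leading term x_2**2: subtract (41/133)·g_3 from -82/49*x_2**2 - 656/931*x_2 → 0
  remainder 0.

S(f_2,g_3): leading monomials are coprime, so the S-polynomial reduces to 0 (Buchberger's first criterion).
Every S-polynomial of the final basis reduces to 0, so we have a Gröbner basis.
Inter-reduce: drop elements whose leading term is divisible by another's, tail-reduce, and make monic.
Reduced Gröbner basis: {x_1 + 4*x_2 + 1, x_2**2 + 8/19*x_2}.

Buchberger on the second generating set:
h_1 = -10*x_1 - 40*x_2 - 10, LT = x_1.
h_2 = 21*x_1*x_2 - 3/2*x_1 - 30*x_2**2 - 33*x_2 - 3/2, LT = x_1*x_2.

S(h_1,h_2): lcm = x_1*x_2. S = 1/14*x_1 + 38/7*x_2**2 + 18/7*x_2 + 1/14.
  leading term x_1: subtract (-1/140)·h_1 from 1/14*x_1 + 38/7*x_2**2 + 18/7*x_2 + 1/14 → 38/7*x_2**2 + 16/7*x_2
  leading term x_2**2: no divisor's leading term divides it; move 38/7*x_2**2 to the remainder.
  leading term x_2: no divisor's leading term divides it; move 16/7*x_2 to the remainder.
  remainder 38/7*x_2**2 + 16/7*x_2 ≠ 0; add k_3 = 38/7*x_2**2 + 16/7*x_2 to the basis.

S(h_1,k_3): leading monomials are coprime, so the S-polynomial reduces to 0 (Buchberger's first criterion).
S(h_2,k_3): lcm = x_1*x_2**2. S = -131/266*x_1*x_2 - 10/7*x_2**3 - 11/7*x_2**2 - 1/14*x_2.
  leading term x_1*x_2: subtract (131/2660*x_2)·h_1 from -131/266*x_1*x_2 - 10/7*x_2**3 - 11/7*x_2**2 - 1/14*x_2 → -10/7*x_2**3 + 53/133*x_2**2 + 8/19*x_2
  leading term x_2**3: subtract (-5/19*x_2)·k_3 from -10/7*x_2**3 + 53/133*x_2**2 + 8/19*x_2 → x_2**2 + 8/19*x_2
  leading term x_2**2: subtract (7/38)·k_3 from x_2**2 + 8/19*x_2 → 0
  remainder 0.

Every S-polynomial of the final basis reduces to 0, so we have a Gröbner basis.
Inter-reduce: drop elements whose leading term is divisible by another's, tail-reduce, and make monic.
Reduced Gröbner basis: {x_1 + 4*x_2 + 1, x_2**2 + 8/19*x_2}.

Same reduced basis, so the two generating sets span the same ideal.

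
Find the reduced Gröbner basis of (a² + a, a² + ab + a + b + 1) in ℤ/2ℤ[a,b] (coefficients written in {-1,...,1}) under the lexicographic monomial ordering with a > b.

f_1 = a² + a, LT = a².
f_2 = a² + ab + a + b + 1, LT = a².

S(f_1,f_2): lcm = a². S = ab + b + 1.
  leading term ab: no divisor's leading term divides it; move ab to the remainder.
  leading term b: no divisor's leading term divides it; move b to the remainder.
  leading term 1: no divisor's leading term divides it; move 1 to the remainder.
  remainder ab + b + 1 ≠ 0; add g_3 = ab + b + 1 to the basis.

S(f_1,g_3): lcm = a²b. S = a.
  leading term a: no divisor's leading term divides it; move a to the remainder.
  remainder a ≠ 0; add g_4 = a to the basis.

S(g_3,g_4): lcm = ab. S = b + 1.
  leading term b: no divisor's leading term divides it; move b to the remainder.
  leading term 1: no divisor's leading term divides it; move 1 to the remainder.
  remainder b + 1 ≠ 0; add g_5 = b + 1 to the basis.

The other S-polynomials (S(f_2,g_3), S(f_1,g_4), S(f_2,g_4), S(f_1,g_5), S(f_2,g_5), S(g_3,g_5), S(g_4,g_5)) all reduce to 0 modulo the current basis, so we have a Gröbner basis.
Inter-reduce: drop elements whose leading term is divisible by another's, tail-reduce, and make monic.

G = {a, b + 1}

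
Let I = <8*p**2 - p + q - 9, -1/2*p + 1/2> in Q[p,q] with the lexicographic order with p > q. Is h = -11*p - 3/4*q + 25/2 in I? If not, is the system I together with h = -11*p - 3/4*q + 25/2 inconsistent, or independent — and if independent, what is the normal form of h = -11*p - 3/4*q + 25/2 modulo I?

First compute the reduced Gröbner basis of I by Buchberger's algorithm.
f_1 = 8*p**2 - p + q - 9, LT = p**2.
f_2 = -1/2*p + 1/2, LT = p.

S(f_1,f_2): lcm = p**2. S = 7/8*p + 1/8*q - 9/8.
  leading term p: subtract (-7/4)·f_2 from 7/8*p + 1/8*q - 9/8 → 1/8*q - 1/4
  leading term q: no divisor's leading term divides it; move 1/8*q to the remainder.
  leading term 1: no divisor's leading term divides it; move -1/4 to the remainder.
  remainder 1/8*q - 1/4 ≠ 0; add k_3 = 1/8*q - 1/4 to the basis.

The other S-polynomials (S(f_1,k_3), S(f_2,k_3)) all reduce to 0 modulo the current basis, so we have a Gröbner basis.
Inter-reduce: drop elements whose leading term is divisible by another's, tail-reduce, and make monic.
Reduced Gröbner basis: {p - 1, q - 2}.
Label its elements g_1 = p - 1, g_2 = q - 2.

Reduce h = -11*p - 3/4*q + 25/2 modulo G:
  leading term p: subtract (-11)·g_1 from -11*p - 3/4*q + 25/2 → -3/4*q + 3/2
  leading term q: subtract (-3/4)·g_2 from -3/4*q + 3/2 → 0
  normal form = 0.
Since the normal form is 0, h ∈ I.

-11*p - 3/4*q + 25/2 lies in I (it reduces to 0).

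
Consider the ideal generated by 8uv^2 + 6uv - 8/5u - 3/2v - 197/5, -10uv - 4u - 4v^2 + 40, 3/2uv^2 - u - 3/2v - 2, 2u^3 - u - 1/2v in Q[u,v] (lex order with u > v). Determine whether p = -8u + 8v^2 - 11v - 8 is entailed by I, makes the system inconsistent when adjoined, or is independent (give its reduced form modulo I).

Adjoining -8u + 8v^2 - 11v - 8 makes the ideal the whole ring: the system is inconsistent.

First compute the reduced Gröbner basis of I by Buchberger's algorithm.
f_1 = 8uv^2 + 6uv - 8/5u - 3/2v - 197/5, LT = uv^2.
f_2 = -10uv - 4u - 4v^2 + 40, LT = uv.
f_3 = 3/2uv^2 - u - 3/2v - 2, LT = uv^2.
f_4 = 2u^3 - u - 1/2v, LT = u^3.

S(f_1,f_2): lcm = uv^2. S = 7/20uv - 1/5u - 2/5v^3 + 61/16v - 197/40.
  leading term uv: subtract (-7/200)·f_2 from 7/20uv - 1/5u - 2/5v^3 + 61/16v - 197/40 → -17/50u - 2/5v^3 - 7/50v^2 + 61/16v - 141/40
  leading term u: no divisor's leading term divides it; move -17/50u to the remainder.
  leading term v^3: no divisor's leading term divides it; move -2/5v^3 to the remainder.
  leading term v^2: no divisor's leading term divides it; move -7/50v^2 to the remainder.
  leading term v: no divisor's leading term divides it; move 61/16v to the remainder.
  leading term 1: no divisor's leading term divides it; move -141/40 to the remainder.
  remainder -17/50u - 2/5v^3 - 7/50v^2 + 61/16v - 141/40 ≠ 0; add h_5 = -17/50u - 2/5v^3 - 7/50v^2 + 61/16v - 141/40 to the basis.

S(f_1,f_3): lcm = uv^2. S = 3/4uv + 7/15u + 13/16v - 431/120.
  leading term uv: subtract (-3/40)·f_2 from 3/4uv + 7/15u + 13/16v - 431/120 → 1/6u - 3/10v^2 + 13/16v - 71/120
  leading term u: subtract (-25/51)·h_5 from 1/6u - 3/10v^2 + 13/16v - 71/120 → -10/51v^3 - 94/255v^2 + 547/204v - 1183/510
  leading term v^3: no divisor's leading term divides it; move -10/51v^3 to the remainder.
  leading term v^2: no divisor's leading term divides it; move -94/255v^2 to the remainder.
  leading term v: no divisor's leading term divides it; move 547/204v to the remainder.
  leading term 1: no divisor's leading term divides it; move -1183/510 to the remainder.
  remainder -10/51v^3 - 94/255v^2 + 547/204v - 1183/510 ≠ 0; add h_6 = -10/51v^3 - 94/255v^2 + 547/204v - 1183/510 to the basis.

S(f_1,f_4): lcm = u^3v^2. S = 3/4u^3v - 1/5u^3 - 3/16u^2v - 197/40u^2 + 1/2uv^2 + 1/4v^3.
  leading term u^3v: subtract (-3/40u^2)·f_2 from 3/4u^3v - 1/5u^3 - 3/16u^2v - 197/40u^2 + 1/2uv^2 + 1/4v^3 → -1/2u^3 - 3/10u^2v^2 - 3/16u^2v - 77/40u^2 + 1/2uv^2 + 1/4v^3
  leading term u^3: subtract (-1/4)·f_4 from -1/2u^3 - 3/10u^2v^2 - 3/16u^2v - 77/40u^2 + 1/2uv^2 + 1/4v^3 → -3/10u^2v^2 - 3/16u^2v - 77/40u^2 + 1/2uv^2 - 1/4u + 1/4v^3 - 1/8v
  leading term u^2v^2: subtract (-3/80u)·f_1 from -3/10u^2v^2 - 3/16u^2v - 77/40u^2 + 1/2uv^2 - 1/4u + 1/4v^3 - 1/8v → 3/80u^2v - 397/200u^2 + 1/2uv^2 - 9/160uv - 691/400u + 1/4v^3 - 1/8v
  leading term u^2v: subtract (-3/800u)·f_2 from 3/80u^2v - 397/200u^2 + 1/2uv^2 - 9/160uv - 691/400u + 1/4v^3 - 1/8v → -2u^2 + 97/200uv^2 - 9/160uv - 631/400u + 1/4v^3 - 1/8v
  leading term u^2: subtract (100/17u)·h_5 from -2u^2 + 97/200uv^2 - 9/160uv - 631/400u + 1/4v^3 - 1/8v → 40/17uv^3 + 4449/3400uv^2 - 61153/2720uv + 130273/6800u + 1/4v^3 - 1/8v
  leading term uv^3: subtract (5/17v)·f_1 from 40/17uv^3 + 4449/3400uv^2 - 61153/2720uv + 130273/6800u + 1/4v^3 - 1/8v → -1551/3400uv^2 - 59873/2720uv + 130273/6800u + 1/4v^3 + 15/34v^2 + 1559/136v
  leading term uv^2: subtract (-1551/27200)·f_1 from -1551/3400uv^2 - 59873/2720uv + 130273/6800u + 1/4v^3 + 15/34v^2 + 1559/136v → -2167/100uv + 648263/34000u + 1/4v^3 + 15/34v^2 + 618947/54400v - 305547/136000
  leading term uv: subtract (2167/1000)·f_2 from -2167/100uv + 648263/34000u + 1/4v^3 + 15/34v^2 + 618947/54400v - 305547/136000 → 37719/1360u + 1/4v^3 + 19357/2125v^2 + 618947/54400v - 12094027/136000
  leading term u: subtract (-188595/2312)·h_5 from 37719/1360u + 1/4v^3 + 19357/2125v^2 + 618947/54400v - 12094027/136000 → -18715/578v^3 - 1335721/578000v^2 + 149064737/462400v - 435197917/1156000
  leading term v^3: subtract (11229/68)·h_6 from -18715/578v^3 - 1335721/578000v^2 + 149064737/462400v - 435197917/1156000 → 1991087/34000v^2 - 3275139/27200v + 446999/68000
  leading term v^2: no divisor's leading term divides it; move 1991087/34000v^2 to the remainder.
  leading term v: no divisor's leading term divides it; move -3275139/27200v to the remainder.
  leading term 1: no divisor's leading term divides it; move 446999/68000 to the remainder.
  remainder 1991087/34000v^2 - 3275139/27200v + 446999/68000 ≠ 0; add h_7 = 1991087/34000v^2 - 3275139/27200v + 446999/68000 to the basis.

S(f_2,f_4): lcm = u^3v. S = 2/5u^3 + 2/5u^2v^2 - 4u^2 + 1/2uv + 1/4v^2.
  leading term u^3: subtract (1/5)·f_4 from 2/5u^3 + 2/5u^2v^2 - 4u^2 + 1/2uv + 1/4v^2 → 2/5u^2v^2 - 4u^2 + 1/2uv + 1/5u + 1/4v^2 + 1/10v
  leading term u^2v^2: subtract (1/20u)·f_1 from 2/5u^2v^2 - 4u^2 + 1/2uv + 1/5u + 1/4v^2 + 1/10v → -3/10u^2v - 98/25u^2 + 23/40uv + 217/100u + 1/4v^2 + 1/10v
  leading term u^2v: subtract (3/100u)·f_2 from -3/10u^2v - 98/25u^2 + 23/40uv + 217/100u + 1/4v^2 + 1/10v → -19/5u^2 + 3/25uv^2 + 23/40uv + 97/100u + 1/4v^2 + 1/10v
  leading term u^2: subtract (190/17u)·h_5 from -19/5u^2 + 3/25uv^2 + 23/40uv + 97/100u + 1/4v^2 + 1/10v → 76/17uv^3 + 716/425uv^2 - 3573/85uv + 17156/425u + 1/4v^2 + 1/10v
  leading term uv^3: subtract (19/34v)·f_1 from 76/17uv^3 + 716/425uv^2 - 3573/85uv + 17156/425u + 1/4v^2 + 1/10v → -709/425uv^2 - 3497/85uv + 17156/425u + 37/34v^2 + 376/17v
  leading term uv^2: subtract (-709/3400)·f_1 from -709/425uv^2 - 3497/85uv + 17156/425u + 37/34v^2 + 376/17v → -3989/100uv + 85071/2125u + 37/34v^2 + 148273/6800v - 139673/17000
  leading term uv: subtract (3989/1000)·f_2 from -3989/100uv + 85071/2125u + 37/34v^2 + 148273/6800v - 139673/17000 → 47591/850u + 36219/2125v^2 + 148273/6800v - 2852193/17000
  leading term u: subtract (-47591/289)·h_5 from 47591/850u + 36219/2125v^2 + 148273/6800v - 2852193/17000 → -95182/1445v^3 - 434239/72250v^2 + 18774229/28900v - 54061389/72250
  leading term v^3: subtract (142773/425)·h_6 from -95182/1445v^3 - 434239/72250v^2 + 18774229/28900v - 54061389/72250 → 500757/4250v^2 - 106736/425v + 65846/2125
  leading term v^2: subtract (4006056/1991087)·h_7 from 500757/4250v^2 - 106736/425v + 65846/2125 → -505180807/56888200v + 505180807/28444100
  leading term v: no divisor's leading term divides it; move -505180807/56888200v to the remainder.
  leading term 1: no divisor's leading term divides it; move 505180807/28444100 to the remainder.
  remainder -505180807/56888200v + 505180807/28444100 ≠ 0; add h_8 = -505180807/56888200v + 505180807/28444100 to the basis.

The other S-polynomials (S(f_2,f_3), S(f_3,f_4), S(f_1,h_5), S(f_2,h_5), S(f_3,h_5), S(f_4,h_5), S(f_1,h_6), S(f_2,h_6), S(f_3,h_6), S(f_4,h_6), S(h_5,h_6), S(f_1,h_7), S(f_2,h_7), S(f_3,h_7), S(f_4,h_7), S(h_5,h_7), S(h_6,h_7), S(f_1,h_8), S(f_2,h_8), S(f_3,h_8), S(f_4,h_8), S(h_5,h_8), S(h_6,h_8), S(h_7,h_8)) all reduce to 0 modulo the current basis, so we have a Gröbner basis.
Inter-reduce: drop elements whose leading term is divisible by another's, tail-reduce, and make monic.
Reduced Gröbner basis: {u - 1, v - 2}.
Label its elements g_1 = u - 1, g_2 = v - 2.

Reduce p = -8u + 8v^2 - 11v - 8 modulo G:
  leading term u: subtract (-8)·g_1 from -8u + 8v^2 - 11v - 8 → 8v^2 - 11v - 16
  leading term v^2: subtract (8v)·g_2 from 8v^2 - 11v - 16 → 5v - 16
  leading term v: subtract (5)·g_2 from 5v - 16 → -6
  leading term 1: no divisor's leading term divides it; move -6 to the remainder.
  normal form = -6.
The normal form is nonzero, so p ∉ I. Since p minus its normal form lies in I, I + (p) = I + (r) where r = -6; decide whether this ideal is the whole ring.
Here r = -6 is a nonzero constant, hence a unit: 1 ∈ I + (p), the Gröbner basis of I + (p) is {1}, and the enlarged system has no common solution — adjoining p is inconsistent.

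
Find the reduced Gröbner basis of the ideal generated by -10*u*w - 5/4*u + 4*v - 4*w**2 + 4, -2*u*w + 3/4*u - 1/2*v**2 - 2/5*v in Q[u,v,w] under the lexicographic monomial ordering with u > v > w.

G = {u - 1/2*v**2 - 6/5*v + 4/5*w**2 - 4/5, v**2*w + 1/8*v**2 + 12/5*v*w - 1/2*v - 8/5*w**3 + 3/5*w**2 + 8/5*w - 3/5}

f_1 = -10*u*w - 5/4*u + 4*v - 4*w**2 + 4, LT = u*w.
f_2 = -2*u*w + 3/4*u - 1/2*v**2 - 2/5*v, LT = u*w.

S(f_1,f_2): lcm = u*w. S = 1/2*u - 1/4*v**2 - 3/5*v + 2/5*w**2 - 2/5.
  leading term u: no divisor's leading term divides it; move 1/2*u to the remainder.
  leading term v**2: no divisor's leading term divides it; move -1/4*v**2 to the remainder.
  leading term v: no divisor's leading term divides it; move -3/5*v to the remainder.
  leading term w**2: no divisor's leading term divides it; move 2/5*w**2 to the remainder.
  leading term 1: no divisor's leading term divides it; move -2/5 to the remainder.
  remainder 1/2*u - 1/4*v**2 - 3/5*v + 2/5*w**2 - 2/5 ≠ 0; add g_3 = 1/2*u - 1/4*v**2 - 3/5*v + 2/5*w**2 - 2/5 to the basis.

S(f_1,g_3): lcm = u*w. S = 1/8*u + 1/2*v**2*w + 6/5*v*w - 2/5*v - 4/5*w**3 + 2/5*w**2 + 4/5*w - 2/5.
  leading term u: subtract (1/4)·g_3 from 1/8*u + 1/2*v**2*w + 6/5*v*w - 2/5*v - 4/5*w**3 + 2/5*w**2 + 4/5*w - 2/5 → 1/2*v**2*w + 1/16*v**2 + 6/5*v*w - 1/4*v - 4/5*w**3 + 3/10*w**2 + 4/5*w - 3/10
  leading term v**2*w: no divisor's leading term divides it; move 1/2*v**2*w to the remainder.
  leading term v**2: no divisor's leading term divides it; move 1/16*v**2 to the remainder.
  leading term v*w: no divisor's leading term divides it; move 6/5*v*w to the remainder.
  leading term v: no divisor's leading term divides it; move -1/4*v to the remainder.
  leading term w**3: no divisor's leading term divides it; move -4/5*w**3 to the remainder.
  leading term w**2: no divisor's leading term divides it; move 3/10*w**2 to the remainder.
  leading term w: no divisor's leading term divides it; move 4/5*w to the remainder.
  leading term 1: no divisor's leading term divides it; move -3/10 to the remainder.
  remainder 1/2*v**2*w + 1/16*v**2 + 6/5*v*w - 1/4*v - 4/5*w**3 + 3/10*w**2 + 4/5*w - 3/10 ≠ 0; add g_4 = 1/2*v**2*w + 1/16*v**2 + 6/5*v*w - 1/4*v - 4/5*w**3 + 3/10*w**2 + 4/5*w - 3/10 to the basis.

The other S-polynomials (S(f_2,g_3), S(f_1,g_4), S(f_2,g_4), S(g_3,g_4)) all reduce to 0 modulo the current basis, so we have a Gröbner basis.
Inter-reduce: drop elements whose leading term is divisible by another's, tail-reduce, and make monic.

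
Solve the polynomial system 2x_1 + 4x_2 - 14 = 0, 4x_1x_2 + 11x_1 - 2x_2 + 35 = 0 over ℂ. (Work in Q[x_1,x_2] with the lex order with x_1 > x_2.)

{(14, -7/2), (-1, 4)}

Compute a lex Gröbner basis by Buchberger's algorithm.
f_1 = 2x_1 + 4x_2 - 14, LT = x_1.
f_2 = 4x_1x_2 + 11x_1 - 2x_2 + 35, LT = x_1x_2.

S(f_1,f_2): lcm = x_1x_2. S = -11/4x_1 + 2x_2^2 - 13/2x_2 - 35/4.
  reduce S modulo (f_1, f_2):
  remainder 2x_2^2 - x_2 - 28 ≠ 0; add h_3 = 2x_2^2 - x_2 - 28 to the basis.

The other S-polynomials (S(f_1,h_3), S(f_2,h_3)) all reduce to 0 modulo the current basis, so we have a Gröbner basis.
Inter-reduce: drop elements whose leading term is divisible by another's, tail-reduce, and make monic.
Reduced Gröbner basis: {x_1 + 2x_2 - 7, x_2^2 - 1/2x_2 - 14}.

From the last basis element, x_2^2 - 1/2x_2 - 14 = 0, so x_2 takes values in {-7/2, 4}. Each choice, substituted upward through the basis, yields the corresponding point(s) of the solution set.
  x_2 = -7/2: the earlier basis element becomes x_1 - 14 = 0, giving x_1 = 14 — point (14, -7/2).
  x_2 = 4: the earlier basis element becomes x_1 + 1 = 0, giving x_1 = -1 — point (-1, 4).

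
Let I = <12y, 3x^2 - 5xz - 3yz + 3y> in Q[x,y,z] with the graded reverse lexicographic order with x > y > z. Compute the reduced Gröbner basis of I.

This is the nonlinear analogue of row-reducing a linear system.

f_1 = 12y, LT = y.
f_2 = 3x^2 - 5xz - 3yz + 3y, LT = x^2.

S(f_1,f_2): leading monomials are coprime, so the S-polynomial reduces to 0 (Buchberger's first criterion).
Every S-polynomial of the final basis reduces to 0, so we have a Gröbner basis.

G = {x^2 - 5/3xz, y}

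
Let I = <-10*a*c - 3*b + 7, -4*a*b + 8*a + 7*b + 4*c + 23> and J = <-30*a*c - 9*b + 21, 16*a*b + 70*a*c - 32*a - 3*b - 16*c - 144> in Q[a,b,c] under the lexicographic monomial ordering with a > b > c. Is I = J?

Equality of ideals is decidable: compute both reduced Gröbner bases (unique for the ordering) and check whether they agree.
Buchberger on the first generating set:
f_1 = -10*a*c - 3*b + 7, LT = a*c.
f_2 = -4*a*b + 8*a + 7*b + 4*c + 23, LT = a*b.

S(f_1,f_2): lcm = a*b*c. S = 2*a*c + 3/10*b**2 + 7/4*b*c - 7/10*b + c**2 + 23/4*c.
  leading term a*c: subtract (-1/5)·f_1 from 2*a*c + 3/10*b**2 + 7/4*b*c - 7/10*b + c**2 + 23/4*c → 3/10*b**2 + 7/4*b*c - 13/10*b + c**2 + 23/4*c + 7/5
  leading term b**2: no divisor's leading term divides it; move 3/10*b**2 to the remainder.
  leading term b*c: no divisor's leading term divides it; move 7/4*b*c to the remainder.
  leading term b: no divisor's leading term divides it; move -13/10*b to the remainder.
  leading term c**2: no divisor's leading term divides it; move c**2 to the remainder.
  leading term c: no divisor's leading term divides it; move 23/4*c to the remainder.
  leading term 1: no divisor's leading term divides it; move 7/5 to the remainder.
  remainder 3/10*b**2 + 7/4*b*c - 13/10*b + c**2 + 23/4*c + 7/5 ≠ 0; add g_3 = 3/10*b**2 + 7/4*b*c - 13/10*b + c**2 + 23/4*c + 7/5 to the basis.

The other S-polynomials (S(f_1,g_3), S(f_2,g_3)) all reduce to 0 modulo the current basis, so we have a Gröbner basis.
Inter-reduce: drop elements whose leading term is divisible by another's, tail-reduce, and make monic.
Reduced Gröbner basis: {a*b - 2*a - 7/4*b - c - 23/4, a*c + 3/10*b - 7/10, b**2 + 35/6*b*c - 13/3*b + 10/3*c**2 + 115/6*c + 14/3}.

Buchberger on the second generating set:
h_1 = -30*a*c - 9*b + 21, LT = a*c.
h_2 = 16*a*b + 70*a*c - 32*a - 3*b - 16*c - 144, LT = a*b.

S(h_1,h_2): lcm = a*b*c. S = -35/8*a*c**2 + 2*a*c + 3/10*b**2 + 3/16*b*c - 7/10*b + c**2 + 9*c.
  leading term a*c**2: subtract (7/48*c)·h_1 from -35/8*a*c**2 + 2*a*c + 3/10*b**2 + 3/16*b*c - 7/10*b + c**2 + 9*c → 2*a*c + 3/10*b**2 + 3/2*b*c - 7/10*b + c**2 + 95/16*c
  leading term a*c: subtract (-1/15)·h_1 from 2*a*c + 3/10*b**2 + 3/2*b*c - 7/10*b + c**2 + 95/16*c → 3/10*b**2 + 3/2*b*c - 13/10*b + c**2 + 95/16*c + 7/5
  leading term b**2: no divisor's leading term divides it; move 3/10*b**2 to the remainder.
  leading term b*c: no divisor's leading term divides it; move 3/2*b*c to the remainder.
  leading term b: no divisor's leading term divides it; move -13/10*b to the remainder.
  leading term c**2: no divisor's leading term divides it; move c**2 to the remainder.
  leading term c: no divisor's leading term divides it; move 95/16*c to the remainder.
  leading term 1: no divisor's leading term divides it; move 7/5 to the remainder.
  remainder 3/10*b**2 + 3/2*b*c - 13/10*b + c**2 + 95/16*c + 7/5 ≠ 0; add k_3 = 3/10*b**2 + 3/2*b*c - 13/10*b + c**2 + 95/16*c + 7/5 to the basis.

The other S-polynomials (S(h_1,k_3), S(h_2,k_3)) all reduce to 0 modulo the current basis, so we have a Gröbner basis.
Inter-reduce: drop elements whose leading term is divisible by another's, tail-reduce, and make monic.
Reduced Gröbner basis: {a*b - 2*a - 3/2*b - c - 95/16, a*c + 3/10*b - 7/10, b**2 + 5*b*c - 13/3*b + 10/3*c**2 + 475/24*c + 14/3}.

The bases are distinct; the ideals are different.

No, the ideals differ.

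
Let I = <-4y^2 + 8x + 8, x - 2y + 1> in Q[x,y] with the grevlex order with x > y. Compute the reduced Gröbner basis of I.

f_1 = -4y^2 + 8x + 8, LT = y^2.
f_2 = x - 2y + 1, LT = x.

The S-polynomials (S(f_1,f_2)) all reduce to 0 modulo the current basis, so we have a Gröbner basis.

G = {y^2 - 4y, x - 2y + 1}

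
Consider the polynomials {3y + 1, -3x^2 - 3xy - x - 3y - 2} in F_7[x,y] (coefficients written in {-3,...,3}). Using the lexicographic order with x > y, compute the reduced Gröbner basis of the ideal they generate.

G = {x^2 - 2, y - 2}

f_1 = 3y + 1, LT = y.
f_2 = -3x^2 - 3xy - x - 3y - 2, LT = x^2.

The S-polynomials (S(f_1,f_2)) all reduce to 0 modulo the current basis, so we have a Gröbner basis.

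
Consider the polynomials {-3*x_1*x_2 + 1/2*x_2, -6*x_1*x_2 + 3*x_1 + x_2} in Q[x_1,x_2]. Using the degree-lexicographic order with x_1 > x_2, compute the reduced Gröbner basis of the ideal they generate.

f_1 = -3*x_1*x_2 + 1/2*x_2, LT = x_1*x_2.
f_2 = -6*x_1*x_2 + 3*x_1 + x_2, LT = x_1*x_2.

S(f_1,f_2): lcm = x_1*x_2. S = 1/2*x_1.
  leading term x_1: no divisor's leading term divides it; move 1/2*x_1 to the remainder.
  remainder 1/2*x_1 ≠ 0; add g_3 = 1/2*x_1 to the basis.

S(f_1,g_3): lcm = x_1*x_2. S = -1/6*x_2.
  leading term x_2: no divisor's leading term divides it; move -1/6*x_2 to the remainder.
  remainder -1/6*x_2 ≠ 0; add g_4 = -1/6*x_2 to the basis.

The other S-polynomials (S(f_2,g_3), S(f_1,g_4), S(f_2,g_4), S(g_3,g_4)) all reduce to 0 modulo the current basis, so we have a Gröbner basis.
Inter-reduce: drop elements whose leading term is divisible by another's, tail-reduce, and make monic.

G = {x_1, x_2}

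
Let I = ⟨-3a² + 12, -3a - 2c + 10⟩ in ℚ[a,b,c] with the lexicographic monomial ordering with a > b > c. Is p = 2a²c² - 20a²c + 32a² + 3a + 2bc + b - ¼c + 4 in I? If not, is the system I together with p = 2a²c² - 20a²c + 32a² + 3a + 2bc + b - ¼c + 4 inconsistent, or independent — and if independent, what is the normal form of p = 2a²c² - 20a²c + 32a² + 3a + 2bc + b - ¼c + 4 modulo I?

First compute the reduced Gröbner basis of I by Buchberger's algorithm.
f_1 = -3a² + 12, LT = a².
f_2 = -3a - 2c + 10, LT = a.

S(f_1,f_2): lcm = a². S = -⅔ac + 10/3a - 4.
  leading term ac: subtract (2/9c)·f_2 from -⅔ac + 10/3a - 4 → 10/3a + 4/9c² - 20/9c - 4
  leading term a: subtract (-10/9)·f_2 from 10/3a + 4/9c² - 20/9c - 4 → 4/9c² - 40/9c + 64/9
  leading term c²: no divisor's leading term divides it; move 4/9c² to the remainder.
  leading term c: no divisor's leading term divides it; move -40/9c to the remainder.
  leading term 1: no divisor's leading term divides it; move 64/9 to the remainder.
  remainder 4/9c² - 40/9c + 64/9 ≠ 0; add h_3 = 4/9c² - 40/9c + 64/9 to the basis.

The other S-polynomials (S(f_1,h_3), S(f_2,h_3)) all reduce to 0 modulo the current basis, so we have a Gröbner basis.
Inter-reduce: drop elements whose leading term is divisible by another's, tail-reduce, and make monic.
Reduced Gröbner basis: {a + ⅔c - 10/3, c² - 10c + 16}.
Label its elements g_1 = a + ⅔c - 10/3, g_2 = c² - 10c + 16.

Reduce p = 2a²c² - 20a²c + 32a² + 3a + 2bc + b - ¼c + 4 modulo G:
  leading term a²c²: subtract (2ac²)·g_1 from 2a²c² - 20a²c + 32a² + 3a + 2bc + b - ¼c + 4 → -20a²c + 32a² - 4/3ac³ + 20/3ac² + 3a + 2bc + b - ¼c + 4
  leading term a²c: subtract (-20ac)·g_1 from -20a²c + 32a² - 4/3ac³ + 20/3ac² + 3a + 2bc + b - ¼c + 4 → 32a² - 4/3ac³ + 20ac² - 200/3ac + 3a + 2bc + b - ¼c + 4
  leading term a²: subtract (32a)·g_1 from 32a² - 4/3ac³ + 20ac² - 200/3ac + 3a + 2bc + b - ¼c + 4 → -4/3ac³ + 20ac² - 88ac + 329/3a + 2bc + b - ¼c + 4
  leading term ac³: subtract (-4/3c³)·g_1 from -4/3ac³ + 20ac² - 88ac + 329/3a + 2bc + b - ¼c + 4 → 20ac² - 88ac + 329/3a + 2bc + b + 8/9c⁴ - 40/9c³ - ¼c + 4
  leading term ac²: subtract (20c²)·g_1 from 20ac² - 88ac + 329/3a + 2bc + b + 8/9c⁴ - 40/9c³ - ¼c + 4 → -88ac + 329/3a + 2bc + b + 8/9c⁴ - 160/9c³ + 200/3c² - ¼c + 4
  leading term ac: subtract (-88c)·g_1 from -88ac + 329/3a + 2bc + b + 8/9c⁴ - 160/9c³ + 200/3c² - ¼c + 4 → 329/3a + 2bc + b + 8/9c⁴ - 160/9c³ + 376/3c² - 3523/12c + 4
  leading term a: subtract (329/3)·g_1 from 329/3a + 2bc + b + 8/9c⁴ - 160/9c³ + 376/3c² - 3523/12c + 4 → 2bc + b + 8/9c⁴ - 160/9c³ + 376/3c² - 13201/36c + 3326/9
  leading term bc: no divisor's leading term divides it; move 2bc to the remainder.
  leading term b: no divisor's leading term divides it; move b to the remainder.
  leading term c⁴: subtract (8/9c²)·g_2 from 8/9c⁴ - 160/9c³ + 376/3c² - 13201/36c + 3326/9 → -80/9c³ + 1000/9c² - 13201/36c + 3326/9
  leading term c³: subtract (-80/9c)·g_2 from -80/9c³ + 1000/9c² - 13201/36c + 3326/9 → 200/9c² - 8081/36c + 3326/9
  leading term c²: subtract (200/9)·g_2 from 200/9c² - 8081/36c + 3326/9 → -9/4c + 14
  leading term c: no divisor's leading term divides it; move -9/4c to the remainder.
  leading term 1: no divisor's leading term divides it; move 14 to the remainder.
  normal form = 2bc + b - 9/4c + 14.
The normal form is nonzero, so p ∉ I. Since p minus its normal form lies in I, I + (p) = I + (r) where r = 2bc + b - 9/4c + 14; decide whether this ideal is the whole ring.
Run Buchberger on G together with r (pairs among the g_i already reduce to 0 since G is a Gröbner basis):
g_1 = a + ⅔c - 10/3, LT = a.
g_2 = c² - 10c + 16, LT = c².
r = 2bc + b - 9/4c + 14, LT = bc.

S(g_2,r): lcm = bc². S = -21/2bc + 16b + 9/8c² - 7c.
  leading term bc: subtract (-21/4)·r from -21/2bc + 16b + 9/8c² - 7c → 85/4b + 9/8c² - 301/16c + 147/2
  leading term b: no divisor's leading term divides it; move 85/4b to the remainder.
  leading term c²: subtract (9/8)·g_2 from 9/8c² - 301/16c + 147/2 → -121/16c + 111/2
  leading term c: no divisor's leading term divides it; move -121/16c to the remainder.
  leading term 1: no divisor's leading term divides it; move 111/2 to the remainder.
  remainder 85/4b - 121/16c + 111/2 ≠ 0; add m_4 = 85/4b - 121/16c + 111/2 to the basis.

The other S-polynomials (S(g_1,g_2), S(g_1,r), S(g_1,m_4), S(g_2,m_4), S(r,m_4)) all reduce to 0 modulo the current basis, so we have a Gröbner basis.
Inter-reduce: drop elements whose leading term is divisible by another's, tail-reduce, and make monic.
Reduced Gröbner basis: {a + ⅔c - 10/3, b - 121/340c + 222/85, c² - 10c + 16}.
The reduced Gröbner basis of I + (p) is {a + ⅔c - 10/3, b - 121/340c + 222/85, c² - 10c + 16} ≠ {1}, a proper ideal, so the enlarged system stays consistent: p is independent of I, with normal form 2bc + b - 9/4c + 14.

The remainder on division by a Gröbner basis is unique — it is the normal form.

2a²c² - 20a²c + 32a² + 3a + 2bc + b - ¼c + 4 is independent of I; its normal form modulo I is 2bc + b - 9/4c + 14.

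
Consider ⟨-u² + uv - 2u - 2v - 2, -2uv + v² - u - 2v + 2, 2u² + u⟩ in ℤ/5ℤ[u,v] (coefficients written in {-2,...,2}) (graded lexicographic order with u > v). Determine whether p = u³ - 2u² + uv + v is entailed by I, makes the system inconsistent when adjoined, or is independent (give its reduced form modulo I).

First compute the reduced Gröbner basis of I by Buchberger's algorithm.
f_1 = -u² + uv - 2u - 2v - 2, LT = u².
f_2 = -2uv + v² - u - 2v + 2, LT = uv.
f_3 = 2u² + u, LT = u².

S(f_1,f_2): lcm = u²v. S = 2uv² + 2u² + uv + 2v² + u + 2v.
  reduce S modulo (f_1, f_2, f_3):
  remainder v³ + v² + u - 2v - 2 ≠ 0; add h_4 = v³ + v² + u - 2v - 2 to the basis.

S(f_1,f_3): lcm = u². S = -uv - u + 2v + 2.
  reduce S modulo (f_1, f_2, f_3, h_4):
  remainder 2v² + 2u - 2v + 1 ≠ 0; add h_5 = 2v² + 2u - 2v + 1 to the basis.

The other S-polynomials (S(f_2,f_3), S(f_1,h_4), S(f_2,h_4), S(f_3,h_4), S(f_1,h_5), S(f_2,h_5), S(f_3,h_5), S(h_4,h_5)) all reduce to 0 modulo the current basis, so we have a Gröbner basis.
Inter-reduce: drop elements whose leading term is divisible by another's, tail-reduce, and make monic.
Reduced Gröbner basis: {u² - 2u, uv + u - 2v - 2, v² + u - v - 2}.
Label its elements g_1 = u² - 2u, g_2 = uv + u - 2v - 2, g_3 = v² + u - v - 2.

Reduce p = u³ - 2u² + uv + v modulo G:
  leading term u³: subtract (u)·g_1 from u³ - 2u² + uv + v → uv + v
  leading term uv: subtract (1)·g_2 from uv + v → -u - 2v + 2
  leading term u: no divisor's leading term divides it; move -u to the remainder.
  leading term v: no divisor's leading term divides it; move -2v to the remainder.
  leading term 1: no divisor's leading term divides it; move 2 to the remainder.
  normal form = -u - 2v + 2.
The normal form is nonzero, so p ∉ I. Since p minus its normal form lies in I, I + (p) = I + (r) where r = -u - 2v + 2; decide whether this ideal is the whole ring.
Run Buchberger on G together with r (pairs among the g_i already reduce to 0 since G is a Gröbner basis):
g_1 = u² - 2u, LT = u².
g_2 = uv + u - 2v - 2, LT = uv.
g_3 = v² + u - v - 2, LT = v².
r = -u - 2v + 2, LT = u.

S(g_1,r): lcm = u². S = -2uv.
  reduce S modulo (g_1, g_2, g_3, r):
  remainder 2v ≠ 0; add m_5 = 2v to the basis.

The other S-polynomials (S(g_1,g_2), S(g_1,g_3), S(g_2,g_3), S(g_2,r), S(g_3,r), S(g_1,m_5), S(g_2,m_5), S(g_3,m_5), S(r,m_5)) all reduce to 0 modulo the current basis, so we have a Gröbner basis.
Inter-reduce: drop elements whose leading term is divisible by another's, tail-reduce, and make monic.
Reduced Gröbner basis: {u - 2, v}.
The reduced Gröbner basis of I + (p) is {u - 2, v} ≠ {1}, a proper ideal, so the enlarged system stays consistent: p is independent of I, with normal form -u - 2v + 2.

u³ - 2u² + uv + v is independent of I; its normal form modulo I is -u - 2v + 2.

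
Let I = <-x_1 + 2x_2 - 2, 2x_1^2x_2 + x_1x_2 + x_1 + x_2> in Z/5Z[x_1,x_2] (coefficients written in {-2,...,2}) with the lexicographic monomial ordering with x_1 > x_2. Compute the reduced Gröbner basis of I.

G = {x_1 - 2x_2 + 2, x_2^3 + 2x_2^2 - 2x_2 + 1}

This is the nonlinear analogue of row-reducing a linear system.

f_1 = -x_1 + 2x_2 - 2, LT = x_1.
f_2 = 2x_1^2x_2 + x_1x_2 + x_1 + x_2, LT = x_1^2x_2.

S(f_1,f_2): lcm = x_1^2x_2. S = -2x_1x_2^2 - x_1x_2 + 2x_1 + 2x_2.
  reduce S modulo (f_1, f_2):
  remainder x_2^3 + 2x_2^2 - 2x_2 + 1 ≠ 0; add g_3 = x_2^3 + 2x_2^2 - 2x_2 + 1 to the basis.

The other S-polynomials (S(f_1,g_3), S(f_2,g_3)) all reduce to 0 modulo the current basis, so we have a Gröbner basis.
Inter-reduce: drop elements whose leading term is divisible by another's, tail-reduce, and make monic.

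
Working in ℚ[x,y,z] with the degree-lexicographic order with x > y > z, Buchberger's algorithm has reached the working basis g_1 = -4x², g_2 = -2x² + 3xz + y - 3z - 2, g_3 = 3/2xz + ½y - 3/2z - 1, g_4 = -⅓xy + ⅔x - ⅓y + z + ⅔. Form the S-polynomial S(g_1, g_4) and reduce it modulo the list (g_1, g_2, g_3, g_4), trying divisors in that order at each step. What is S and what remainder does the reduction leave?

lcm(LM(g_1), LM(g_4)) = x²y.
S = (lcm/LT(g_1))·g_1 − (lcm/LT(g_4))·g_4 = 2x² - xy + 3xz + 2x.
Reduce S modulo (g_1, g_2, g_3, g_4) in that order:
  leading term x²: subtract (-½)·g_1 from 2x² - xy + 3xz + 2x → -xy + 3xz + 2x
  leading term xy: subtract (3)·g_4 from -xy + 3xz + 2x → 3xz + y - 3z - 2
  leading term xz: subtract (2)·g_3 from 3xz + y - 3z - 2 → 0
The remainder is 0, so this S-polynomial contributes no new basis element.

S(g_1, g_4) = 2x² - xy + 3xz + 2x; remainder on division = 0.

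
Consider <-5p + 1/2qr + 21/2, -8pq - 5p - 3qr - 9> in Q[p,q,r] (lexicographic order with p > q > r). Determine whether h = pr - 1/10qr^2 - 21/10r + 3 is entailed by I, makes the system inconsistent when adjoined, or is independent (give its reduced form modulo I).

Adjoining pr - 1/10qr^2 - 21/10r + 3 makes the ideal the whole ring: the system is inconsistent.

First compute the reduced Gröbner basis of I by Buchberger's algorithm.
f_1 = -5p + 1/2qr + 21/2, LT = p.
f_2 = -8pq - 5p - 3qr - 9, LT = pq.

S(f_1,f_2): lcm = pq. S = -5/8p - 1/10q^2r - 3/8qr - 21/10q - 9/8.
  leading term p: subtract (1/8)·f_1 from -5/8p - 1/10q^2r - 3/8qr - 21/10q - 9/8 → -1/10q^2r - 7/16qr - 21/10q - 39/16
  leading term q^2r: no divisor's leading term divides it; move -1/10q^2r to the remainder.
  leading term qr: no divisor's leading term divides it; move -7/16qr to the remainder.
  leading term q: no divisor's leading term divides it; move -21/10q to the remainder.
  leading term 1: no divisor's leading term divides it; move -39/16 to the remainder.
  remainder -1/10q^2r - 7/16qr - 21/10q - 39/16 ≠ 0; add k_3 = -1/10q^2r - 7/16qr - 21/10q - 39/16 to the basis.

The other S-polynomials (S(f_1,k_3), S(f_2,k_3)) all reduce to 0 modulo the current basis, so we have a Gröbner basis.
Inter-reduce: drop elements whose leading term is divisible by another's, tail-reduce, and make monic.
Reduced Gröbner basis: {p - 1/10qr - 21/10, q^2r + 35/8qr + 21q + 195/8}.
Label its elements g_1 = p - 1/10qr - 21/10, g_2 = q^2r + 35/8qr + 21q + 195/8.

Reduce h = pr - 1/10qr^2 - 21/10r + 3 modulo G:
  leading term pr: subtract (r)·g_1 from pr - 1/10qr^2 - 21/10r + 3 → 3
  leading term 1: no divisor's leading term divides it; move 3 to the remainder.
  normal form = 3.
The normal form is nonzero, so h ∉ I. Since h minus its normal form lies in I, I + (h) = I + (n) where n = 3; decide whether this ideal is the whole ring.
Here n = 3 is a nonzero constant, hence a unit: 1 ∈ I + (h), the Gröbner basis of I + (h) is {1}, and the enlarged system has no common solution — adjoining h is inconsistent.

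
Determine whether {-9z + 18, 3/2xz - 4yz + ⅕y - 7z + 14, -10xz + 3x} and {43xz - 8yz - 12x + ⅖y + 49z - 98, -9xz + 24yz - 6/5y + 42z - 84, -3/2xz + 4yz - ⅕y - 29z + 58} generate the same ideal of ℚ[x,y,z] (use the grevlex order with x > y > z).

Since reduced Gröbner bases are canonical representatives of ideals under a given ordering, it suffices to compute and compare them.
Buchberger on the first generating set:
f_1 = -9z + 18, LT = z.
f_2 = 3/2xz - 4yz + ⅕y - 7z + 14, LT = xz.
f_3 = -10xz + 3x, LT = xz.

S(f_1,f_2): lcm = xz. S = 8/3yz - 2x - 2/15y + 14/3z - 28/3.
  reduce S modulo (f_1, f_2, f_3):
  remainder -2x + 26/5y ≠ 0; add g_4 = -2x + 26/5y to the basis.

S(f_1,f_3): lcm = xz. S = -17/10x.
  reduce S modulo (f_1, f_2, f_3, g_4):
  remainder -221/50y ≠ 0; add g_5 = -221/50y to the basis.

The other S-polynomials (S(f_2,f_3), S(f_1,g_4), S(f_2,g_4), S(f_3,g_4), S(f_1,g_5), S(f_2,g_5), S(f_3,g_5), S(g_4,g_5)) all reduce to 0 modulo the current basis, so we have a Gröbner basis.
Inter-reduce: drop elements whose leading term is divisible by another's, tail-reduce, and make monic.
Reduced Gröbner basis: {x, y, z - 2}.

Buchberger on the second generating set:
h_1 = 43xz - 8yz - 12x + ⅖y + 49z - 98, LT = xz.
h_2 = -9xz + 24yz - 6/5y + 42z - 84, LT = xz.
h_3 = -3/2xz + 4yz - ⅕y - 29z + 58, LT = xz.

S(h_1,h_2): lcm = xz. S = 320/129yz - 12/43x - 16/129y + 749/129z - 1498/129.
  reduce S modulo (h_1, h_2, h_3):
  remainder 320/129yz - 12/43x - 16/129y + 749/129z - 1498/129 ≠ 0; add k_4 = 320/129yz - 12/43x - 16/129y + 749/129z - 1498/129 to the basis.

S(h_1,h_3): lcm = xz. S = 320/129yz - 12/43x - 16/129y - 2347/129z + 4694/129.
  reduce S modulo (h_1, h_2, h_3, k_4):
  remainder -24z + 48 ≠ 0; add k_5 = -24z + 48 to the basis.

S(h_1,k_4): lcm = xyz. S = -8/43y²z + 9/80x² - 197/860xy + 2/215y² - 749/320xz + 49/43yz + 749/160x - 98/43y.
  reduce S modulo (h_1, h_2, h_3, k_4, k_5):
  remainder 9/80x² - ¼xy + 133/32x - 2457/800y ≠ 0; add k_6 = 9/80x² - ¼xy + 133/32x - 2457/800y to the basis.

S(h_3,k_4): lcm = xyz. S = -8/3y²z + 9/80x² + 1/20xy + 2/15y² - 749/320xz + 58/3yz + 749/160x - 116/3y.
  reduce S modulo (h_1, h_2, h_3, k_4, k_5, k_6):
  remainder 27/10x - 234/5y ≠ 0; add k_7 = 27/10x - 234/5y to the basis.

S(h_1,k_5): lcm = xz. S = -8/43yz + 74/43x + 2/215y + 49/43z - 98/43.
  reduce S modulo (h_1, h_2, h_3, k_4, k_5, k_6, k_7):
  remainder 442/15y ≠ 0; add k_8 = 442/15y to the basis.

The other S-polynomials (S(h_2,h_3), S(h_2,k_4), S(h_2,k_5), S(h_3,k_5), S(k_4,k_5), S(h_1,k_6), S(h_2,k_6), S(h_3,k_6), S(k_4,k_6), S(k_5,k_6), S(h_1,k_7), S(h_2,k_7), S(h_3,k_7), S(k_4,k_7), S(k_5,k_7), S(k_6,k_7), S(h_1,k_8), S(h_2,k_8), S(h_3,k_8), S(k_4,k_8), S(k_5,k_8), S(k_6,k_8), S(k_7,k_8)) all reduce to 0 modulo the current basis, so we have a Gröbner basis.
Inter-reduce: drop elements whose leading term is divisible by another's, tail-reduce, and make monic.
Reduced Gröbner basis: {x, y, z - 2}.

Same reduced basis, so the two generating sets span the same ideal.

Yes, the ideals are equal.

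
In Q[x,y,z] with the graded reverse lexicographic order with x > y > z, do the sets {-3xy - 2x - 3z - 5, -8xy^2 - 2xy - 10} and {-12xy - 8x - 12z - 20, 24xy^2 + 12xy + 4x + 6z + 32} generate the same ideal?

Two ideals are equal iff their reduced Gröbner bases coincide (the reduced basis is unique for a fixed ordering).
Buchberger on the first generating set:
f_1 = -3xy - 2x - 3z - 5, LT = xy.
f_2 = -8xy^2 - 2xy - 10, LT = xy^2.

S(f_1,f_2): lcm = xy^2. S = 5/12xy + yz + 5/3y - 5/4.
  leading term xy: subtract (-5/36)·f_1 from 5/12xy + yz + 5/3y - 5/4 → yz - 5/18x + 5/3y - 5/12z - 35/18
  leading term yz: no divisor's leading term divides it; move yz to the remainder.
  leading term x: no divisor's leading term divides it; move -5/18x to the remainder.
  leading term y: no divisor's leading term divides it; move 5/3y to the remainder.
  leading term z: no divisor's leading term divides it; move -5/12z to the remainder.
  leading term 1: no divisor's leading term divides it; move -35/18 to the remainder.
  remainder yz - 5/18x + 5/3y - 5/12z - 35/18 ≠ 0; add g_3 = yz - 5/18x + 5/3y - 5/12z - 35/18 to the basis.

S(f_1,g_3): lcm = xyz. S = 5/18x^2 - 5/3xy + 13/12xz + z^2 + 35/18x + 5/3z.
  leading term x^2: no divisor's leading term divides it; move 5/18x^2 to the remainder.
  leading term xy: subtract (5/9)·f_1 from -5/3xy + 13/12xz + z^2 + 35/18x + 5/3z → 13/12xz + z^2 + 55/18x + 10/3z + 25/9
  leading term xz: no divisor's leading term divides it; move 13/12xz to the remainder.
  leading term z^2: no divisor's leading term divides it; move z^2 to the remainder.
  leading term x: no divisor's leading term divides it; move 55/18x to the remainder.
  leading term z: no divisor's leading term divides it; move 10/3z to the remainder.
  leading term 1: no divisor's leading term divides it; move 25/9 to the remainder.
  remainder 5/18x^2 + 13/12xz + z^2 + 55/18x + 10/3z + 25/9 ≠ 0; add g_4 = 5/18x^2 + 13/12xz + z^2 + 55/18x + 10/3z + 25/9 to the basis.

The other S-polynomials (S(f_2,g_3), S(f_1,g_4), S(f_2,g_4), S(g_3,g_4)) all reduce to 0 modulo the current basis, so we have a Gröbner basis.
Inter-reduce: drop elements whose leading term is divisible by another's, tail-reduce, and make monic.
Reduced Gröbner basis: {x^2 + 39/10xz + 18/5z^2 + 11x + 12z + 10, xy + 2/3x + z + 5/3, yz - 5/18x + 5/3y - 5/12z - 35/18}.

Buchberger on the second generating set:
h_1 = -12xy - 8x - 12z - 20, LT = xy.
h_2 = 24xy^2 + 12xy + 4x + 6z + 32, LT = xy^2.

S(h_1,h_2): lcm = xy^2. S = 1/6xy + yz - 1/6x + 5/3y - 1/4z - 4/3.
  leading term xy: subtract (-1/72)·h_1 from 1/6xy + yz - 1/6x + 5/3y - 1/4z - 4/3 → yz - 5/18x + 5/3y - 5/12z - 29/18
  leading term yz: no divisor's leading term divides it; move yz to the remainder.
  leading term x: no divisor's leading term divides it; move -5/18x to the remainder.
  leading term y: no divisor's leading term divides it; move 5/3y to the remainder.
  leading term z: no divisor's leading term divides it; move -5/12z to the remainder.
  leading term 1: no divisor's leading term divides it; move -29/18 to the remainder.
  remainder yz - 5/18x + 5/3y - 5/12z - 29/18 ≠ 0; add k_3 = yz - 5/18x + 5/3y - 5/12z - 29/18 to the basis.

S(h_1,k_3): lcm = xyz. S = 5/18x^2 - 5/3xy + 13/12xz + z^2 + 29/18x + 5/3z.
  leading term x^2: no divisor's leading term divides it; move 5/18x^2 to the remainder.
  leading term xy: subtract (5/36)·h_1 from -5/3xy + 13/12xz + z^2 + 29/18x + 5/3z → 13/12xz + z^2 + 49/18x + 10/3z + 25/9
  leading term xz: no divisor's leading term divides it; move 13/12xz to the remainder.
  leading term z^2: no divisor's leading term divides it; move z^2 to the remainder.
  leading term x: no divisor's leading term divides it; move 49/18x to the remainder.
  leading term z: no divisor's leading term divides it; move 10/3z to the remainder.
  leading term 1: no divisor's leading term divides it; move 25/9 to the remainder.
  remainder 5/18x^2 + 13/12xz + z^2 + 49/18x + 10/3z + 25/9 ≠ 0; add k_4 = 5/18x^2 + 13/12xz + z^2 + 49/18x + 10/3z + 25/9 to the basis.

The other S-polynomials (S(h_2,k_3), S(h_1,k_4), S(h_2,k_4), S(k_3,k_4)) all reduce to 0 modulo the current basis, so we have a Gröbner basis.
Inter-reduce: drop elements whose leading term is divisible by another's, tail-reduce, and make monic.
Reduced Gröbner basis: {x^2 + 39/10xz + 18/5z^2 + 49/5x + 12z + 10, xy + 2/3x + z + 5/3, yz - 5/18x + 5/3y - 5/12z - 29/18}.

These differ, so the ideals are not equal.
The choice of monomial ordering does not affect the verdict — as long as both bases are computed under the same ordering, their equality decides ideal equality.

No, the ideals differ.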